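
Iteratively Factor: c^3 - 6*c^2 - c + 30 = (c + 2)*(c^2 - 8*c + 15) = (c - 3)*(c + 2)*(c - 5)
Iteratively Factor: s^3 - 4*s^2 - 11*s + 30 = (s - 5)*(s^2 + s - 6) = (s - 5)*(s - 2)*(s + 3)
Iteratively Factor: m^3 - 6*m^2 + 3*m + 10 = (m - 2)*(m^2 - 4*m - 5) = (m - 2)*(m + 1)*(m - 5)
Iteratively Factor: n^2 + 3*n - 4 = (n + 4)*(n - 1)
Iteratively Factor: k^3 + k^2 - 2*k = (k - 1)*(k^2 + 2*k) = k*(k - 1)*(k + 2)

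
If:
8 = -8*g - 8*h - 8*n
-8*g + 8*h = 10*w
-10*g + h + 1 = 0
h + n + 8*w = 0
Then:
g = 37/283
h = 87/283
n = -407/283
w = 40/283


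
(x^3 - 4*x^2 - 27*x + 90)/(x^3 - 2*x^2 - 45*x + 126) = (x + 5)/(x + 7)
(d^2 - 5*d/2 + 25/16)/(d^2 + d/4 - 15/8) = (4*d - 5)/(2*(2*d + 3))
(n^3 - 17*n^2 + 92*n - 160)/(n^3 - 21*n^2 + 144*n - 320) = (n - 4)/(n - 8)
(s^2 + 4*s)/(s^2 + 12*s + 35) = s*(s + 4)/(s^2 + 12*s + 35)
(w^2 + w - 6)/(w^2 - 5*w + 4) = (w^2 + w - 6)/(w^2 - 5*w + 4)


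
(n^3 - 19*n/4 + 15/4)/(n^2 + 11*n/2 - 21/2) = (2*n^2 + 3*n - 5)/(2*(n + 7))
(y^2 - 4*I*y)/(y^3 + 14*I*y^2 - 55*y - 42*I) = y*(y - 4*I)/(y^3 + 14*I*y^2 - 55*y - 42*I)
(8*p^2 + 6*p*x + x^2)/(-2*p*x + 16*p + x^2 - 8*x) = (8*p^2 + 6*p*x + x^2)/(-2*p*x + 16*p + x^2 - 8*x)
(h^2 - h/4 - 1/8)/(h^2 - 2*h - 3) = (-h^2 + h/4 + 1/8)/(-h^2 + 2*h + 3)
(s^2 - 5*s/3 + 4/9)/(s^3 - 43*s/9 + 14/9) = (3*s - 4)/(3*s^2 + s - 14)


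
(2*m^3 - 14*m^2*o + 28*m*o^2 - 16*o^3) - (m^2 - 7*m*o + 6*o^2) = 2*m^3 - 14*m^2*o - m^2 + 28*m*o^2 + 7*m*o - 16*o^3 - 6*o^2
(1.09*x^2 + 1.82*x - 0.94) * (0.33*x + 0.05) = 0.3597*x^3 + 0.6551*x^2 - 0.2192*x - 0.047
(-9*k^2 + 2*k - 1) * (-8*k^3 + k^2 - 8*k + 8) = 72*k^5 - 25*k^4 + 82*k^3 - 89*k^2 + 24*k - 8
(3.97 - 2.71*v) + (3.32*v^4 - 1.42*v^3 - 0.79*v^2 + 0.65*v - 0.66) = 3.32*v^4 - 1.42*v^3 - 0.79*v^2 - 2.06*v + 3.31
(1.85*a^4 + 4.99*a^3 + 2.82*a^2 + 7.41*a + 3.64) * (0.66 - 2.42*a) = -4.477*a^5 - 10.8548*a^4 - 3.531*a^3 - 16.071*a^2 - 3.9182*a + 2.4024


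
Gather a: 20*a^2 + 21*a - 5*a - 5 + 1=20*a^2 + 16*a - 4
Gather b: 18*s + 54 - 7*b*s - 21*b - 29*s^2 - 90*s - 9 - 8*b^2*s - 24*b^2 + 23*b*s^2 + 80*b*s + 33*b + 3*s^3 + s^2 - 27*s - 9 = b^2*(-8*s - 24) + b*(23*s^2 + 73*s + 12) + 3*s^3 - 28*s^2 - 99*s + 36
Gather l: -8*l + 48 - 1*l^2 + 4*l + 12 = -l^2 - 4*l + 60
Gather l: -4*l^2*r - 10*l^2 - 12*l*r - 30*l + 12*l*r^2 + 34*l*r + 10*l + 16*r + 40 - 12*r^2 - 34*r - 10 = l^2*(-4*r - 10) + l*(12*r^2 + 22*r - 20) - 12*r^2 - 18*r + 30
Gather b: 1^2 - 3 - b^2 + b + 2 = -b^2 + b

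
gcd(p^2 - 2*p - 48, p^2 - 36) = p + 6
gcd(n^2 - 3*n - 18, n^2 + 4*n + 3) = n + 3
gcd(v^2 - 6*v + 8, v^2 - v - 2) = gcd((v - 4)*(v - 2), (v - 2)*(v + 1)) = v - 2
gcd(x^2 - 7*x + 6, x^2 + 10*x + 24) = 1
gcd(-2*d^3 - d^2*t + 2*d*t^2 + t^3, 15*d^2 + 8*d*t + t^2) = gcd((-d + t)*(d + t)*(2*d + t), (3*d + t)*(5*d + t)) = 1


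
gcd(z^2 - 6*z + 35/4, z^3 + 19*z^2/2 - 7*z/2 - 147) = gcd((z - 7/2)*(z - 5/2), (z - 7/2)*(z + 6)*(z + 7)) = z - 7/2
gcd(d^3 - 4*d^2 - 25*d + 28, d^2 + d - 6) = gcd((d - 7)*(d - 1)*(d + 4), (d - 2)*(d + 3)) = 1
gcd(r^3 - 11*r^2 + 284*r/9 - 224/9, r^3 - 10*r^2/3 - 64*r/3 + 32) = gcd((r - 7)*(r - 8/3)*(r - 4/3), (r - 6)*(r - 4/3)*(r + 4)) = r - 4/3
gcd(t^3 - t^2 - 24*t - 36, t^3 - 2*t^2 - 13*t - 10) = t + 2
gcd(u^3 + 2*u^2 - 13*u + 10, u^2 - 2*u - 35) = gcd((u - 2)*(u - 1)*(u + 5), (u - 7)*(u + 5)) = u + 5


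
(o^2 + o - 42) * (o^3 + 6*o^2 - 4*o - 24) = o^5 + 7*o^4 - 40*o^3 - 280*o^2 + 144*o + 1008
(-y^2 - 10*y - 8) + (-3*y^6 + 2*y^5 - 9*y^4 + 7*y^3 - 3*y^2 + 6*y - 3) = -3*y^6 + 2*y^5 - 9*y^4 + 7*y^3 - 4*y^2 - 4*y - 11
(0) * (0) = 0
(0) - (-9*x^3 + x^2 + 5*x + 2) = 9*x^3 - x^2 - 5*x - 2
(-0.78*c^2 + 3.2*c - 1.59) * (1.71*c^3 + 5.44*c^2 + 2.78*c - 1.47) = -1.3338*c^5 + 1.2288*c^4 + 12.5207*c^3 + 1.393*c^2 - 9.1242*c + 2.3373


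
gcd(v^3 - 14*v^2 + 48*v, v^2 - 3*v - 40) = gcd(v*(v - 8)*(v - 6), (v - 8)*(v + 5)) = v - 8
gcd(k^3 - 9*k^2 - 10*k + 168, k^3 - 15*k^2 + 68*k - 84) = k^2 - 13*k + 42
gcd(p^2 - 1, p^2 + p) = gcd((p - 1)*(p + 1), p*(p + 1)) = p + 1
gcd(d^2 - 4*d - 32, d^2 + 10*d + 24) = d + 4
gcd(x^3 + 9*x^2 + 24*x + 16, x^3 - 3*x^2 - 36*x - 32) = x^2 + 5*x + 4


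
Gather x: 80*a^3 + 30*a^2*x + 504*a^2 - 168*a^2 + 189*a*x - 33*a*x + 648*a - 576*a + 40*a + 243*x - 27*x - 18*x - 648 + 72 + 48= 80*a^3 + 336*a^2 + 112*a + x*(30*a^2 + 156*a + 198) - 528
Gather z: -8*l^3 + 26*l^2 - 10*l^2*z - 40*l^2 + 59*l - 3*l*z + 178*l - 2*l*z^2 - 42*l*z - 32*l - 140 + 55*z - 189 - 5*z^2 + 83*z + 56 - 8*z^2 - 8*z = -8*l^3 - 14*l^2 + 205*l + z^2*(-2*l - 13) + z*(-10*l^2 - 45*l + 130) - 273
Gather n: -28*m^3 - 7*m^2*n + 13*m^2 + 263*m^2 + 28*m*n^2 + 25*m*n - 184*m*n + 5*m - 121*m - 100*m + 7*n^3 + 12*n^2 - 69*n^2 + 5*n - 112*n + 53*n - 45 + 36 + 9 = -28*m^3 + 276*m^2 - 216*m + 7*n^3 + n^2*(28*m - 57) + n*(-7*m^2 - 159*m - 54)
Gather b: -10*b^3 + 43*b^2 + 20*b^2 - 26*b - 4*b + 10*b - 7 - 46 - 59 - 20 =-10*b^3 + 63*b^2 - 20*b - 132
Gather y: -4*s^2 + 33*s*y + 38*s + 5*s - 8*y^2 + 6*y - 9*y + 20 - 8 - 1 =-4*s^2 + 43*s - 8*y^2 + y*(33*s - 3) + 11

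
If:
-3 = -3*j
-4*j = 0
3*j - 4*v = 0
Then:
No Solution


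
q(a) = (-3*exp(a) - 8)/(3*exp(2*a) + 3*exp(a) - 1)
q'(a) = (-3*exp(a) - 8)*(-6*exp(2*a) - 3*exp(a))/(3*exp(2*a) + 3*exp(a) - 1)^2 - 3*exp(a)/(3*exp(2*a) + 3*exp(a) - 1)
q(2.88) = -0.06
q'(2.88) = 0.07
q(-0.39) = -4.17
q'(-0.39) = 7.44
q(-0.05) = -2.38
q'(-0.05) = 3.68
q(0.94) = -0.60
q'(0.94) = 0.77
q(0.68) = -0.84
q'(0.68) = 1.12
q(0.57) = -0.97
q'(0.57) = 1.32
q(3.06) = -0.05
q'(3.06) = 0.05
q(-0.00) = -2.20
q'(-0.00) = 3.36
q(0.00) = -2.20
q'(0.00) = 3.36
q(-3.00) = 9.66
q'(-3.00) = 2.06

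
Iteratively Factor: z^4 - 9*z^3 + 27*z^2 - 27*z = (z - 3)*(z^3 - 6*z^2 + 9*z) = (z - 3)^2*(z^2 - 3*z) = (z - 3)^3*(z)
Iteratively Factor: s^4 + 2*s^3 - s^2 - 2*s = (s)*(s^3 + 2*s^2 - s - 2) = s*(s + 1)*(s^2 + s - 2) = s*(s + 1)*(s + 2)*(s - 1)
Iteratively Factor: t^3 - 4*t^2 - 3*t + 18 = (t + 2)*(t^2 - 6*t + 9) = (t - 3)*(t + 2)*(t - 3)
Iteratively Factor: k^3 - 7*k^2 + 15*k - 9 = (k - 1)*(k^2 - 6*k + 9) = (k - 3)*(k - 1)*(k - 3)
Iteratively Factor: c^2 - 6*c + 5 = (c - 5)*(c - 1)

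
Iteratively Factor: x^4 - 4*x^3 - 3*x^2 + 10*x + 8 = (x + 1)*(x^3 - 5*x^2 + 2*x + 8) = (x - 4)*(x + 1)*(x^2 - x - 2) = (x - 4)*(x + 1)^2*(x - 2)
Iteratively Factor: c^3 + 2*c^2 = (c)*(c^2 + 2*c) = c^2*(c + 2)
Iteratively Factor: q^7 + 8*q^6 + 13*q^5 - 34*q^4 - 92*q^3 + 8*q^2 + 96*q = (q + 3)*(q^6 + 5*q^5 - 2*q^4 - 28*q^3 - 8*q^2 + 32*q) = (q + 2)*(q + 3)*(q^5 + 3*q^4 - 8*q^3 - 12*q^2 + 16*q) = (q - 2)*(q + 2)*(q + 3)*(q^4 + 5*q^3 + 2*q^2 - 8*q) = (q - 2)*(q + 2)*(q + 3)*(q + 4)*(q^3 + q^2 - 2*q) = (q - 2)*(q - 1)*(q + 2)*(q + 3)*(q + 4)*(q^2 + 2*q) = q*(q - 2)*(q - 1)*(q + 2)*(q + 3)*(q + 4)*(q + 2)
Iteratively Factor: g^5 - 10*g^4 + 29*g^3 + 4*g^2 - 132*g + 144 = (g - 4)*(g^4 - 6*g^3 + 5*g^2 + 24*g - 36) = (g - 4)*(g + 2)*(g^3 - 8*g^2 + 21*g - 18) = (g - 4)*(g - 3)*(g + 2)*(g^2 - 5*g + 6) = (g - 4)*(g - 3)^2*(g + 2)*(g - 2)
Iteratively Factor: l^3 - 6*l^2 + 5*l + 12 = (l - 3)*(l^2 - 3*l - 4) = (l - 3)*(l + 1)*(l - 4)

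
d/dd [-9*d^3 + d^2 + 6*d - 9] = -27*d^2 + 2*d + 6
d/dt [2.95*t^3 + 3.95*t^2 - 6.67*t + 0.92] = 8.85*t^2 + 7.9*t - 6.67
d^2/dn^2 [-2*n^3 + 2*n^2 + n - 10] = 4 - 12*n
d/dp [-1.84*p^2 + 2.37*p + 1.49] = 2.37 - 3.68*p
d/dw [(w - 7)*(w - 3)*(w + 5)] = 3*w^2 - 10*w - 29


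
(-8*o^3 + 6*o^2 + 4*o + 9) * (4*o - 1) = -32*o^4 + 32*o^3 + 10*o^2 + 32*o - 9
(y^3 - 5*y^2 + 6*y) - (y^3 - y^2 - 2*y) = -4*y^2 + 8*y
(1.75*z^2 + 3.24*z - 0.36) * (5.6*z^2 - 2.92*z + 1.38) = 9.8*z^4 + 13.034*z^3 - 9.0618*z^2 + 5.5224*z - 0.4968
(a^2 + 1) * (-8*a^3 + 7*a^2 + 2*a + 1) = -8*a^5 + 7*a^4 - 6*a^3 + 8*a^2 + 2*a + 1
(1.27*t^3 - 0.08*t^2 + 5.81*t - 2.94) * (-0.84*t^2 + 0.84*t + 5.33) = -1.0668*t^5 + 1.134*t^4 + 1.8215*t^3 + 6.9236*t^2 + 28.4977*t - 15.6702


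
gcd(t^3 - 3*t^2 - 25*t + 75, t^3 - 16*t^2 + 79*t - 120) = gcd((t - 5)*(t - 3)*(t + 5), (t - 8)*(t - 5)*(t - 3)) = t^2 - 8*t + 15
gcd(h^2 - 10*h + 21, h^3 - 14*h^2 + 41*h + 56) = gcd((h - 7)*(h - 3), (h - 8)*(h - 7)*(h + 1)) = h - 7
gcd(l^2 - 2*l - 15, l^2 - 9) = l + 3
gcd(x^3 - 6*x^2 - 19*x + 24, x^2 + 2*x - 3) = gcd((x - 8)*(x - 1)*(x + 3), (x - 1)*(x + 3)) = x^2 + 2*x - 3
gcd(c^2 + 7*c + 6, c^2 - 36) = c + 6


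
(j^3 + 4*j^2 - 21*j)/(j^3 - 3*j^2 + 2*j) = (j^2 + 4*j - 21)/(j^2 - 3*j + 2)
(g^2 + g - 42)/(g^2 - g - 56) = (g - 6)/(g - 8)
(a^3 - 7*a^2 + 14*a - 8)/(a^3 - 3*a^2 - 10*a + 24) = (a - 1)/(a + 3)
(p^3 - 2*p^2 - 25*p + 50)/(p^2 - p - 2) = (p^2 - 25)/(p + 1)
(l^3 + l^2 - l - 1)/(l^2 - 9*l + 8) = (l^2 + 2*l + 1)/(l - 8)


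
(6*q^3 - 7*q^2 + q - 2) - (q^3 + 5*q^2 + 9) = 5*q^3 - 12*q^2 + q - 11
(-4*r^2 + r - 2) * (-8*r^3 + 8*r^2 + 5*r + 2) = 32*r^5 - 40*r^4 + 4*r^3 - 19*r^2 - 8*r - 4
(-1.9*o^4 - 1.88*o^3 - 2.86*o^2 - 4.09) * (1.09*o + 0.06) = -2.071*o^5 - 2.1632*o^4 - 3.2302*o^3 - 0.1716*o^2 - 4.4581*o - 0.2454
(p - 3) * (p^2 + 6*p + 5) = p^3 + 3*p^2 - 13*p - 15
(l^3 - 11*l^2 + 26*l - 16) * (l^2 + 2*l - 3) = l^5 - 9*l^4 + l^3 + 69*l^2 - 110*l + 48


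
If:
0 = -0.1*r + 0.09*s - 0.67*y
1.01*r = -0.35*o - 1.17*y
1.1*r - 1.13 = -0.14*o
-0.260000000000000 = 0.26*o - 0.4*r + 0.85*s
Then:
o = -4.76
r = 1.63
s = 1.92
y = 0.01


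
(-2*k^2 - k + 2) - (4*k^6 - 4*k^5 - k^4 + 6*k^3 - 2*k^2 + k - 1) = -4*k^6 + 4*k^5 + k^4 - 6*k^3 - 2*k + 3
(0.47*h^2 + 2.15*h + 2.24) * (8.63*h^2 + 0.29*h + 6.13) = 4.0561*h^4 + 18.6908*h^3 + 22.8358*h^2 + 13.8291*h + 13.7312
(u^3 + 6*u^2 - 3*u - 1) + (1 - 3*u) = u^3 + 6*u^2 - 6*u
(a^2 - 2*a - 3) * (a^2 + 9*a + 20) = a^4 + 7*a^3 - a^2 - 67*a - 60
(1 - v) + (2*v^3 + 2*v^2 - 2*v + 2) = 2*v^3 + 2*v^2 - 3*v + 3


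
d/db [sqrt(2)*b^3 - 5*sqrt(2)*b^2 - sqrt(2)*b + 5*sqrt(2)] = sqrt(2)*(3*b^2 - 10*b - 1)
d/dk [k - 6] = 1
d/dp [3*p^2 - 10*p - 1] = 6*p - 10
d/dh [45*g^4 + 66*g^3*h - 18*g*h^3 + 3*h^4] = 66*g^3 - 54*g*h^2 + 12*h^3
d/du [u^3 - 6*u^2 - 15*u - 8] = 3*u^2 - 12*u - 15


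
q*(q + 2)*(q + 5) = q^3 + 7*q^2 + 10*q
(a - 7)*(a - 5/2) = a^2 - 19*a/2 + 35/2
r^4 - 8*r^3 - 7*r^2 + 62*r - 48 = (r - 8)*(r - 2)*(r - 1)*(r + 3)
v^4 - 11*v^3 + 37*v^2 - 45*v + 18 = (v - 6)*(v - 3)*(v - 1)^2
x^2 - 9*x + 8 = (x - 8)*(x - 1)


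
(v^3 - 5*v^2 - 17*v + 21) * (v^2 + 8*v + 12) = v^5 + 3*v^4 - 45*v^3 - 175*v^2 - 36*v + 252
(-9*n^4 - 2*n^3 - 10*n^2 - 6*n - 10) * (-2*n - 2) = 18*n^5 + 22*n^4 + 24*n^3 + 32*n^2 + 32*n + 20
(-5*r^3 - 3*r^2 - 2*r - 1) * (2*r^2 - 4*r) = -10*r^5 + 14*r^4 + 8*r^3 + 6*r^2 + 4*r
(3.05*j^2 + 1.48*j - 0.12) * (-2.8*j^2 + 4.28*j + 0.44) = -8.54*j^4 + 8.91*j^3 + 8.0124*j^2 + 0.1376*j - 0.0528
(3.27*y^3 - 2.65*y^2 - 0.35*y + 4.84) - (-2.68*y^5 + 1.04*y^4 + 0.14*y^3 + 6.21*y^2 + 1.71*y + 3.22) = 2.68*y^5 - 1.04*y^4 + 3.13*y^3 - 8.86*y^2 - 2.06*y + 1.62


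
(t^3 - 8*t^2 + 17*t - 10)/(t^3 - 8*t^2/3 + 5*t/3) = 3*(t^2 - 7*t + 10)/(t*(3*t - 5))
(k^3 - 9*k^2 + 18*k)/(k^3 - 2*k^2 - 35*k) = (-k^2 + 9*k - 18)/(-k^2 + 2*k + 35)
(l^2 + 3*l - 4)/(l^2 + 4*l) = (l - 1)/l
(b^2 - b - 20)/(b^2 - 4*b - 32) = (b - 5)/(b - 8)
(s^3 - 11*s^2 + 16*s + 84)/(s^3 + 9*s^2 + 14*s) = (s^2 - 13*s + 42)/(s*(s + 7))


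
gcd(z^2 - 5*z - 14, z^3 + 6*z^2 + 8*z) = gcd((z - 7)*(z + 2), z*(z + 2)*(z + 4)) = z + 2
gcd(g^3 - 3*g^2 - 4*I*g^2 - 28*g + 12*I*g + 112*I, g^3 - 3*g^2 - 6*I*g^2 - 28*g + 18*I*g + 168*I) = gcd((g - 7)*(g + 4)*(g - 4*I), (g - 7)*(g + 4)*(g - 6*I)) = g^2 - 3*g - 28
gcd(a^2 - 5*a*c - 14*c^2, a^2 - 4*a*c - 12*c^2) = a + 2*c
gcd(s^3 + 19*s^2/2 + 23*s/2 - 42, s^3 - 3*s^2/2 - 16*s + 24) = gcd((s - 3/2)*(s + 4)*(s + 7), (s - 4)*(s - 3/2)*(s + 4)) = s^2 + 5*s/2 - 6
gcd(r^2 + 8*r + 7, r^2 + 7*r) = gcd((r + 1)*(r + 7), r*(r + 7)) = r + 7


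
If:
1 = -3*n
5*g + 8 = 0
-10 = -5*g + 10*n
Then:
No Solution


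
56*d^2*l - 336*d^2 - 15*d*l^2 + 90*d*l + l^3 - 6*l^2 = (-8*d + l)*(-7*d + l)*(l - 6)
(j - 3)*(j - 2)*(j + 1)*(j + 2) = j^4 - 2*j^3 - 7*j^2 + 8*j + 12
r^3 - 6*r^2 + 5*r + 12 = (r - 4)*(r - 3)*(r + 1)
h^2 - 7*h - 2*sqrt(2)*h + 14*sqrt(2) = (h - 7)*(h - 2*sqrt(2))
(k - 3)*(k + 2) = k^2 - k - 6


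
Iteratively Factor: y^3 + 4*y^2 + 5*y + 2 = (y + 1)*(y^2 + 3*y + 2) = (y + 1)^2*(y + 2)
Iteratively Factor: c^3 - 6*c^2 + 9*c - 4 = (c - 1)*(c^2 - 5*c + 4) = (c - 1)^2*(c - 4)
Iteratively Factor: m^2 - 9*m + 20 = (m - 4)*(m - 5)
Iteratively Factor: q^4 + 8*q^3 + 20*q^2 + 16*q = (q + 2)*(q^3 + 6*q^2 + 8*q) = (q + 2)^2*(q^2 + 4*q) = (q + 2)^2*(q + 4)*(q)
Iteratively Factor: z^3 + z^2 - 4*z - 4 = (z - 2)*(z^2 + 3*z + 2) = (z - 2)*(z + 1)*(z + 2)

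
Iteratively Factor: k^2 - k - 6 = (k - 3)*(k + 2)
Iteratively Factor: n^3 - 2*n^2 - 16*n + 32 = (n + 4)*(n^2 - 6*n + 8) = (n - 2)*(n + 4)*(n - 4)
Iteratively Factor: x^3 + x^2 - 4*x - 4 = (x + 1)*(x^2 - 4) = (x + 1)*(x + 2)*(x - 2)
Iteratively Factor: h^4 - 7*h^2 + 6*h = (h + 3)*(h^3 - 3*h^2 + 2*h) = h*(h + 3)*(h^2 - 3*h + 2) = h*(h - 1)*(h + 3)*(h - 2)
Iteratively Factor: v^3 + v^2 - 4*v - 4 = (v - 2)*(v^2 + 3*v + 2) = (v - 2)*(v + 2)*(v + 1)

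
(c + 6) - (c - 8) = 14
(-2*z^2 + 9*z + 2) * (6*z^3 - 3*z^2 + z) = -12*z^5 + 60*z^4 - 17*z^3 + 3*z^2 + 2*z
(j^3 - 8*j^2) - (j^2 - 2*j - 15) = j^3 - 9*j^2 + 2*j + 15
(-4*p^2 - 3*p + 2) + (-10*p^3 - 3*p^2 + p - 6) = -10*p^3 - 7*p^2 - 2*p - 4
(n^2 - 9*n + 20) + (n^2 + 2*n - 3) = 2*n^2 - 7*n + 17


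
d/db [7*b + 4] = 7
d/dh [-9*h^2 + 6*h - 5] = 6 - 18*h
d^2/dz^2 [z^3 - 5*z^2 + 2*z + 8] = 6*z - 10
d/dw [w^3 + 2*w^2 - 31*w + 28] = 3*w^2 + 4*w - 31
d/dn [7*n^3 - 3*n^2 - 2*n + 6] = 21*n^2 - 6*n - 2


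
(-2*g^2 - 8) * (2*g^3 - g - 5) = -4*g^5 - 14*g^3 + 10*g^2 + 8*g + 40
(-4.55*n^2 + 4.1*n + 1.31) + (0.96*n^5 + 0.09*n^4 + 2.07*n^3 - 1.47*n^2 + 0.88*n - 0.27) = 0.96*n^5 + 0.09*n^4 + 2.07*n^3 - 6.02*n^2 + 4.98*n + 1.04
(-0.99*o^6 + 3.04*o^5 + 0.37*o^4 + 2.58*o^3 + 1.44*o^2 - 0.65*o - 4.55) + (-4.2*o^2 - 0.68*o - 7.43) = -0.99*o^6 + 3.04*o^5 + 0.37*o^4 + 2.58*o^3 - 2.76*o^2 - 1.33*o - 11.98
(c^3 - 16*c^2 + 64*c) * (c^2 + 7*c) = c^5 - 9*c^4 - 48*c^3 + 448*c^2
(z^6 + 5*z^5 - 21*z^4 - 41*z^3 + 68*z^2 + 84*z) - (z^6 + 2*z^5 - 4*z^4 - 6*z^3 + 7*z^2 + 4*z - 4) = 3*z^5 - 17*z^4 - 35*z^3 + 61*z^2 + 80*z + 4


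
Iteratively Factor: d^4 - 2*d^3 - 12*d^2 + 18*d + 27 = (d + 3)*(d^3 - 5*d^2 + 3*d + 9) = (d - 3)*(d + 3)*(d^2 - 2*d - 3) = (d - 3)*(d + 1)*(d + 3)*(d - 3)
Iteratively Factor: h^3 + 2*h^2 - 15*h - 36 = (h + 3)*(h^2 - h - 12) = (h - 4)*(h + 3)*(h + 3)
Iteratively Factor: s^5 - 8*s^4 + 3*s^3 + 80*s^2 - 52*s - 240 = (s + 2)*(s^4 - 10*s^3 + 23*s^2 + 34*s - 120) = (s + 2)^2*(s^3 - 12*s^2 + 47*s - 60) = (s - 3)*(s + 2)^2*(s^2 - 9*s + 20) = (s - 5)*(s - 3)*(s + 2)^2*(s - 4)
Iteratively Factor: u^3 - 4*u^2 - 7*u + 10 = (u + 2)*(u^2 - 6*u + 5) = (u - 1)*(u + 2)*(u - 5)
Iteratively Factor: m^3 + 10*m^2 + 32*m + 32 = (m + 4)*(m^2 + 6*m + 8) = (m + 4)^2*(m + 2)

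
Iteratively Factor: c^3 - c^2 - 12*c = (c)*(c^2 - c - 12) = c*(c + 3)*(c - 4)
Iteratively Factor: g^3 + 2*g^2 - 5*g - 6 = (g - 2)*(g^2 + 4*g + 3) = (g - 2)*(g + 1)*(g + 3)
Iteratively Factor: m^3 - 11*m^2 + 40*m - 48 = (m - 4)*(m^2 - 7*m + 12) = (m - 4)^2*(m - 3)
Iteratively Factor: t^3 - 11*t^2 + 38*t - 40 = (t - 2)*(t^2 - 9*t + 20) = (t - 5)*(t - 2)*(t - 4)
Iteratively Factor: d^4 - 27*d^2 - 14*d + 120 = (d - 2)*(d^3 + 2*d^2 - 23*d - 60) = (d - 5)*(d - 2)*(d^2 + 7*d + 12) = (d - 5)*(d - 2)*(d + 3)*(d + 4)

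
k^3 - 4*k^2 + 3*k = k*(k - 3)*(k - 1)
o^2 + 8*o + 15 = (o + 3)*(o + 5)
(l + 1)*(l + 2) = l^2 + 3*l + 2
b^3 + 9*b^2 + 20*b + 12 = (b + 1)*(b + 2)*(b + 6)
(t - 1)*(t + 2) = t^2 + t - 2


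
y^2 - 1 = (y - 1)*(y + 1)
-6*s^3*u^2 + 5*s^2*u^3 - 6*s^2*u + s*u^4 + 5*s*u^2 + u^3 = u*(-s + u)*(6*s + u)*(s*u + 1)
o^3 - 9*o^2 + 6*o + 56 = (o - 7)*(o - 4)*(o + 2)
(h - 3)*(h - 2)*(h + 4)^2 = h^4 + 3*h^3 - 18*h^2 - 32*h + 96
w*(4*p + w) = 4*p*w + w^2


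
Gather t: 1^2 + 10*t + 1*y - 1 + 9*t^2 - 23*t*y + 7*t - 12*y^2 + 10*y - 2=9*t^2 + t*(17 - 23*y) - 12*y^2 + 11*y - 2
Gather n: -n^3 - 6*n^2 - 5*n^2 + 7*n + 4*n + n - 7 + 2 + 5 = -n^3 - 11*n^2 + 12*n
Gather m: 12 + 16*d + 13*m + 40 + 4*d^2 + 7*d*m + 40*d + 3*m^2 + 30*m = 4*d^2 + 56*d + 3*m^2 + m*(7*d + 43) + 52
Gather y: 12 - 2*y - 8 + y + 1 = 5 - y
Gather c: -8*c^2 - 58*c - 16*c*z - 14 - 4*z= -8*c^2 + c*(-16*z - 58) - 4*z - 14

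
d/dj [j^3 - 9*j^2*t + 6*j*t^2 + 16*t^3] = 3*j^2 - 18*j*t + 6*t^2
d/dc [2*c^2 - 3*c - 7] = 4*c - 3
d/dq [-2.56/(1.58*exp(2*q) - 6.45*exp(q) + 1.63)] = (8.0896*exp(q) - 16.512)*exp(q)/(1.58*exp(2*q) - 6.45*exp(q) + 1.63)^2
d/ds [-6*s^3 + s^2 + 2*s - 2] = -18*s^2 + 2*s + 2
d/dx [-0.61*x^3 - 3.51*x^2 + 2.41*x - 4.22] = -1.83*x^2 - 7.02*x + 2.41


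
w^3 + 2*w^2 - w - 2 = (w - 1)*(w + 1)*(w + 2)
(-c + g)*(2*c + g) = -2*c^2 + c*g + g^2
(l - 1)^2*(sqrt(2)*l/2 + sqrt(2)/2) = sqrt(2)*l^3/2 - sqrt(2)*l^2/2 - sqrt(2)*l/2 + sqrt(2)/2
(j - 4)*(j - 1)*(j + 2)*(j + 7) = j^4 + 4*j^3 - 27*j^2 - 34*j + 56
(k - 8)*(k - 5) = k^2 - 13*k + 40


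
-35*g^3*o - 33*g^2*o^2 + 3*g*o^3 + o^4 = o*(-5*g + o)*(g + o)*(7*g + o)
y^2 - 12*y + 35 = (y - 7)*(y - 5)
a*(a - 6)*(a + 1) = a^3 - 5*a^2 - 6*a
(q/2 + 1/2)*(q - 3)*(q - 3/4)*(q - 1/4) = q^4/2 - 3*q^3/2 - 13*q^2/32 + 21*q/16 - 9/32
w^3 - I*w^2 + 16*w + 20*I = (w - 5*I)*(w + 2*I)^2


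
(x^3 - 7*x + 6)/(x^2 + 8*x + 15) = (x^2 - 3*x + 2)/(x + 5)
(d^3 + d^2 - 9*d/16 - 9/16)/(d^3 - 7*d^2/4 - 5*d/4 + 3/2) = (d + 3/4)/(d - 2)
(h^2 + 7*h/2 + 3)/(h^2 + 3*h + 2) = (h + 3/2)/(h + 1)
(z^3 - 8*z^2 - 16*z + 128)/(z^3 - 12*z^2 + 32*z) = (z + 4)/z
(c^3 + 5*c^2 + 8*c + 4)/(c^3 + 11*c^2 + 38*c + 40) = (c^2 + 3*c + 2)/(c^2 + 9*c + 20)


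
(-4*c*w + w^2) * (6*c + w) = -24*c^2*w + 2*c*w^2 + w^3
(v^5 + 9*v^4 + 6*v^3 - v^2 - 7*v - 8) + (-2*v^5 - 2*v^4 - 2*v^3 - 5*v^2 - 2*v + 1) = -v^5 + 7*v^4 + 4*v^3 - 6*v^2 - 9*v - 7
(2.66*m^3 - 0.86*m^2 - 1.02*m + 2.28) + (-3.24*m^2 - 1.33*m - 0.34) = 2.66*m^3 - 4.1*m^2 - 2.35*m + 1.94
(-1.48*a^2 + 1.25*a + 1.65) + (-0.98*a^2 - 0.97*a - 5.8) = -2.46*a^2 + 0.28*a - 4.15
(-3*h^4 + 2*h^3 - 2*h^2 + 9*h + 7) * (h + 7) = -3*h^5 - 19*h^4 + 12*h^3 - 5*h^2 + 70*h + 49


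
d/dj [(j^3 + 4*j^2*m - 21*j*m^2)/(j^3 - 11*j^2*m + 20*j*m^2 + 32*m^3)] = m*(-15*j^4 + 82*j^3*m - 55*j^2*m^2 + 256*j*m^3 - 672*m^4)/(j^6 - 22*j^5*m + 161*j^4*m^2 - 376*j^3*m^3 - 304*j^2*m^4 + 1280*j*m^5 + 1024*m^6)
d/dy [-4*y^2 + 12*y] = 12 - 8*y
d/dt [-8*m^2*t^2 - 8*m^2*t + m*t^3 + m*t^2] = m*(-16*m*t - 8*m + 3*t^2 + 2*t)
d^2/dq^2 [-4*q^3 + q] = -24*q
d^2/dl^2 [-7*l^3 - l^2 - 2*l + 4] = -42*l - 2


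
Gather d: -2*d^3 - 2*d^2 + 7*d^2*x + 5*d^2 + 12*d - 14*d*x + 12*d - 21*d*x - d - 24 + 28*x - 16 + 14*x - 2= -2*d^3 + d^2*(7*x + 3) + d*(23 - 35*x) + 42*x - 42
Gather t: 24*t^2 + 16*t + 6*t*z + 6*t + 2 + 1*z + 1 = 24*t^2 + t*(6*z + 22) + z + 3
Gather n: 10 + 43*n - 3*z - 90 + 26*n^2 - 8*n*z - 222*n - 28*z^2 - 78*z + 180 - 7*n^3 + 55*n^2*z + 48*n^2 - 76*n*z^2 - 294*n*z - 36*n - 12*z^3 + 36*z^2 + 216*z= -7*n^3 + n^2*(55*z + 74) + n*(-76*z^2 - 302*z - 215) - 12*z^3 + 8*z^2 + 135*z + 100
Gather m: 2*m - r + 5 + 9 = 2*m - r + 14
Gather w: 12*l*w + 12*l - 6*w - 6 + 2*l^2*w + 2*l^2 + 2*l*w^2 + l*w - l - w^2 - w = 2*l^2 + 11*l + w^2*(2*l - 1) + w*(2*l^2 + 13*l - 7) - 6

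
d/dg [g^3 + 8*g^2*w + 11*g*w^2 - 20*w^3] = 3*g^2 + 16*g*w + 11*w^2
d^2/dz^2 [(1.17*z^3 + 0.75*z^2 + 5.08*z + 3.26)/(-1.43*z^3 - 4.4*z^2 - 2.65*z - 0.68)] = (-7.105427357601e-15*z^7 + 11.65593*z^6 - 35.726262*z^5 - 241.071402*z^4 - 468.11817*z^3 - 392.712756*z^2 - 121.099344*z - 8.66414)/(2.924207*z^9 + 26.99268*z^8 + 99.311355*z^7 + 189.398396*z^6 + 209.709885*z^5 + 147.65256*z^4 + 68.166121*z^3 + 20.42958*z^2 + 3.67608*z + 0.314432)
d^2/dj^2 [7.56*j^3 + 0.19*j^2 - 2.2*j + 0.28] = 45.36*j + 0.38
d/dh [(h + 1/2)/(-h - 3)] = -5/(2*(h + 3)^2)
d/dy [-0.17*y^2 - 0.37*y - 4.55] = -0.34*y - 0.37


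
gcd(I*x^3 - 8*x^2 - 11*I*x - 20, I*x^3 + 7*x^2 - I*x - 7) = 1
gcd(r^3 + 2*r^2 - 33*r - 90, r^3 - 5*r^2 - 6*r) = r - 6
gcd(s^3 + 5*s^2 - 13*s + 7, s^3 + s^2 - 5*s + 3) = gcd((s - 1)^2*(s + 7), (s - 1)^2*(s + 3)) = s^2 - 2*s + 1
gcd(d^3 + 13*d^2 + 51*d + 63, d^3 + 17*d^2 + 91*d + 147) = d^2 + 10*d + 21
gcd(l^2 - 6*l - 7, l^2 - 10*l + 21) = l - 7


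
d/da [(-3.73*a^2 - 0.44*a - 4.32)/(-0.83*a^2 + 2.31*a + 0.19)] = (-8.9815*a^2 - 8.5886*a + 9.8956)/(0.6889*a^4 - 3.8346*a^3 + 5.0207*a^2 + 0.8778*a + 0.0361)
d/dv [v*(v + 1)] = 2*v + 1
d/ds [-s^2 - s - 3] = -2*s - 1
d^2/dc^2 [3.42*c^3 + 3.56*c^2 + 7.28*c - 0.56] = 20.52*c + 7.12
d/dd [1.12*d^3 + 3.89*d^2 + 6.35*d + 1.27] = 3.36*d^2 + 7.78*d + 6.35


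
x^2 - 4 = (x - 2)*(x + 2)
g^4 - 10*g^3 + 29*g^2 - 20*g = g*(g - 5)*(g - 4)*(g - 1)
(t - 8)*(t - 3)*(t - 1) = t^3 - 12*t^2 + 35*t - 24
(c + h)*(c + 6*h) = c^2 + 7*c*h + 6*h^2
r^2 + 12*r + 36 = (r + 6)^2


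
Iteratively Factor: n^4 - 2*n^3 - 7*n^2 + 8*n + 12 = (n + 2)*(n^3 - 4*n^2 + n + 6) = (n + 1)*(n + 2)*(n^2 - 5*n + 6) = (n - 3)*(n + 1)*(n + 2)*(n - 2)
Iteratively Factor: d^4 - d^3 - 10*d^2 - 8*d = (d + 2)*(d^3 - 3*d^2 - 4*d) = (d + 1)*(d + 2)*(d^2 - 4*d) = d*(d + 1)*(d + 2)*(d - 4)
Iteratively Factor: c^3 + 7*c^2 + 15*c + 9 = (c + 3)*(c^2 + 4*c + 3) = (c + 1)*(c + 3)*(c + 3)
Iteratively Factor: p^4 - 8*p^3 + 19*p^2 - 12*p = (p)*(p^3 - 8*p^2 + 19*p - 12) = p*(p - 4)*(p^2 - 4*p + 3) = p*(p - 4)*(p - 1)*(p - 3)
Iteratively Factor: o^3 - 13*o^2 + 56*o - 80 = (o - 4)*(o^2 - 9*o + 20) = (o - 5)*(o - 4)*(o - 4)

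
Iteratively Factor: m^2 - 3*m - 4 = (m + 1)*(m - 4)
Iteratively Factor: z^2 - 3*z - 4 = (z - 4)*(z + 1)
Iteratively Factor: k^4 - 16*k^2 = (k)*(k^3 - 16*k) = k^2*(k^2 - 16) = k^2*(k - 4)*(k + 4)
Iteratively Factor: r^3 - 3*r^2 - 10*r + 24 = (r - 2)*(r^2 - r - 12) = (r - 4)*(r - 2)*(r + 3)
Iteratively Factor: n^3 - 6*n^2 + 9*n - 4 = (n - 4)*(n^2 - 2*n + 1) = (n - 4)*(n - 1)*(n - 1)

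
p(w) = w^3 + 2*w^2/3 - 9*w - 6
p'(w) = 3*w^2 + 4*w/3 - 9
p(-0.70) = 0.28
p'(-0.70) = -8.46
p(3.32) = 8.06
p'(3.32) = 28.49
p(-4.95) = -66.40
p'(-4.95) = 57.91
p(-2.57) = 4.56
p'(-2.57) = 7.39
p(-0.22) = -4.00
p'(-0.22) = -9.15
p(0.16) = -7.42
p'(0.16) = -8.71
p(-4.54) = -44.98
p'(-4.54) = 46.78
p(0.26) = -8.28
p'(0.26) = -8.45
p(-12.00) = -1530.00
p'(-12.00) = 407.00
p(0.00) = -6.00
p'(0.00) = -9.00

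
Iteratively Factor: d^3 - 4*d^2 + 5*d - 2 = (d - 1)*(d^2 - 3*d + 2) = (d - 1)^2*(d - 2)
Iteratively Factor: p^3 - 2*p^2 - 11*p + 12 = (p + 3)*(p^2 - 5*p + 4) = (p - 1)*(p + 3)*(p - 4)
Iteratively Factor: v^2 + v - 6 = (v + 3)*(v - 2)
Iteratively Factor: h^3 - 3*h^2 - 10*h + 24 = (h + 3)*(h^2 - 6*h + 8) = (h - 4)*(h + 3)*(h - 2)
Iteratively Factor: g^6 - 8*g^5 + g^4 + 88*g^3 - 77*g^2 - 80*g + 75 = (g - 1)*(g^5 - 7*g^4 - 6*g^3 + 82*g^2 + 5*g - 75) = (g - 5)*(g - 1)*(g^4 - 2*g^3 - 16*g^2 + 2*g + 15) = (g - 5)*(g - 1)*(g + 3)*(g^3 - 5*g^2 - g + 5) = (g - 5)^2*(g - 1)*(g + 3)*(g^2 - 1) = (g - 5)^2*(g - 1)*(g + 1)*(g + 3)*(g - 1)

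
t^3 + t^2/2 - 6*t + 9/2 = (t - 3/2)*(t - 1)*(t + 3)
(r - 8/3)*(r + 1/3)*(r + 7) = r^3 + 14*r^2/3 - 155*r/9 - 56/9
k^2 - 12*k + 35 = (k - 7)*(k - 5)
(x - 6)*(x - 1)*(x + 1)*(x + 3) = x^4 - 3*x^3 - 19*x^2 + 3*x + 18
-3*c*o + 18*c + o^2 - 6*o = (-3*c + o)*(o - 6)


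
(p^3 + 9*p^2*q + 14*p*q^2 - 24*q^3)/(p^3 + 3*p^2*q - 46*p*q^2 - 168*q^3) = (p - q)/(p - 7*q)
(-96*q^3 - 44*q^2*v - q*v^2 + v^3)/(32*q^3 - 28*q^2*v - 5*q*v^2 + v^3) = (-3*q - v)/(q - v)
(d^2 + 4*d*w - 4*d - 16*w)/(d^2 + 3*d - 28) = (d + 4*w)/(d + 7)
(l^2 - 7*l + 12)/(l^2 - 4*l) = (l - 3)/l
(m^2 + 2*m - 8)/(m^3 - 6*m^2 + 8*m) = (m + 4)/(m*(m - 4))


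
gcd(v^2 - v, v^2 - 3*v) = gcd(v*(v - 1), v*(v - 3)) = v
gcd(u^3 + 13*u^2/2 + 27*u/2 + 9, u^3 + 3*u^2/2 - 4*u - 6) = u^2 + 7*u/2 + 3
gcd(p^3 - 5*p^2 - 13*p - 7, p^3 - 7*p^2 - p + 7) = p^2 - 6*p - 7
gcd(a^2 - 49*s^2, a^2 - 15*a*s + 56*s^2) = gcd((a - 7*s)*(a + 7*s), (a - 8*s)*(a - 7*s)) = -a + 7*s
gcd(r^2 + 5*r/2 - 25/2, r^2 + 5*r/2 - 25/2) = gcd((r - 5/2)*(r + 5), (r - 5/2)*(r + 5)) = r^2 + 5*r/2 - 25/2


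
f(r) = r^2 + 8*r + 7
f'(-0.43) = 7.14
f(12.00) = 247.00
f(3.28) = 44.00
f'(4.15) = 16.30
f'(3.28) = 14.56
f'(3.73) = 15.46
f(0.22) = 8.81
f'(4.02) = 16.04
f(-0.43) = 3.74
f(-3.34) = -8.56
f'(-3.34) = 1.32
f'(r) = 2*r + 8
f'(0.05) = 8.10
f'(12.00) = 32.00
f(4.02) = 55.32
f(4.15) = 57.42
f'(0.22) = 8.44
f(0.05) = 7.40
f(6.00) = 91.00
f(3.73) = 50.75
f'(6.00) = 20.00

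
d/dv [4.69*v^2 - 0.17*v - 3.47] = 9.38*v - 0.17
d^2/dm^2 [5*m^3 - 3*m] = 30*m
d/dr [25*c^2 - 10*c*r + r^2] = -10*c + 2*r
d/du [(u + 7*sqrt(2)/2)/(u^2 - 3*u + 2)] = (u^2 - 3*u - (2*u - 3)*(2*u + 7*sqrt(2))/2 + 2)/(u^2 - 3*u + 2)^2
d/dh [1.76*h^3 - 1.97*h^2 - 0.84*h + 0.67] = 5.28*h^2 - 3.94*h - 0.84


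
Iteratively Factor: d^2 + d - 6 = (d + 3)*(d - 2)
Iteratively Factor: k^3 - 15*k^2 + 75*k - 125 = (k - 5)*(k^2 - 10*k + 25) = (k - 5)^2*(k - 5)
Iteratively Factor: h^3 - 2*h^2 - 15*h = (h + 3)*(h^2 - 5*h) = (h - 5)*(h + 3)*(h)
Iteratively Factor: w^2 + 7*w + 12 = (w + 3)*(w + 4)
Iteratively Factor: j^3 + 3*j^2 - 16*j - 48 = (j + 3)*(j^2 - 16) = (j + 3)*(j + 4)*(j - 4)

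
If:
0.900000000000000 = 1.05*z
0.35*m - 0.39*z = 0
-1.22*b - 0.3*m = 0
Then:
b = -0.23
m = 0.96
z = 0.86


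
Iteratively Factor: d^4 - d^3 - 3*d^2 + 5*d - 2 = (d - 1)*(d^3 - 3*d + 2) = (d - 1)^2*(d^2 + d - 2) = (d - 1)^2*(d + 2)*(d - 1)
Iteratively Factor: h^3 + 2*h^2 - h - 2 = (h + 2)*(h^2 - 1) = (h - 1)*(h + 2)*(h + 1)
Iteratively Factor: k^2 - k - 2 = (k - 2)*(k + 1)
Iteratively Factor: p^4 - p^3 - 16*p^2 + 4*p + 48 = (p + 3)*(p^3 - 4*p^2 - 4*p + 16) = (p - 2)*(p + 3)*(p^2 - 2*p - 8) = (p - 4)*(p - 2)*(p + 3)*(p + 2)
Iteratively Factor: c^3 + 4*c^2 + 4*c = (c)*(c^2 + 4*c + 4) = c*(c + 2)*(c + 2)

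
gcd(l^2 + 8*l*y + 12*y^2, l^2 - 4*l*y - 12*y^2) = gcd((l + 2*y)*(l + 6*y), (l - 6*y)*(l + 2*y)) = l + 2*y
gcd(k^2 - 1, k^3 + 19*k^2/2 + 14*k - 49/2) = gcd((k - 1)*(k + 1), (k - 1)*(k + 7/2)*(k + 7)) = k - 1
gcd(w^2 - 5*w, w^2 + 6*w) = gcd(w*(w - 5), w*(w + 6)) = w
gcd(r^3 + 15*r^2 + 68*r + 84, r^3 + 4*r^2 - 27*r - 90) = r + 6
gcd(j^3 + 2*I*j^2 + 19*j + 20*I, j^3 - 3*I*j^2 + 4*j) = j^2 - 3*I*j + 4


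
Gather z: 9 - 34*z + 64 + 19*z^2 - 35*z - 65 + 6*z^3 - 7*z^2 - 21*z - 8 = 6*z^3 + 12*z^2 - 90*z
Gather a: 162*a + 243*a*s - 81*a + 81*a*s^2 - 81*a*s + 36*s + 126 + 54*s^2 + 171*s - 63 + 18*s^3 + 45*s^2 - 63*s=a*(81*s^2 + 162*s + 81) + 18*s^3 + 99*s^2 + 144*s + 63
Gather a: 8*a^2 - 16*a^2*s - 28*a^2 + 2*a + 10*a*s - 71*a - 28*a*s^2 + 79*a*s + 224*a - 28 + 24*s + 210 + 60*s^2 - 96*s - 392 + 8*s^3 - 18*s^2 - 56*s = a^2*(-16*s - 20) + a*(-28*s^2 + 89*s + 155) + 8*s^3 + 42*s^2 - 128*s - 210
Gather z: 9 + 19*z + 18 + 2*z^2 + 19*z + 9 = 2*z^2 + 38*z + 36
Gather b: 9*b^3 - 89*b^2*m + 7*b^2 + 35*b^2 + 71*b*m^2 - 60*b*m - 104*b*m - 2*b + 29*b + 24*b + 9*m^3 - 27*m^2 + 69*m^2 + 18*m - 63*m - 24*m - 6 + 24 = 9*b^3 + b^2*(42 - 89*m) + b*(71*m^2 - 164*m + 51) + 9*m^3 + 42*m^2 - 69*m + 18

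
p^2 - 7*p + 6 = (p - 6)*(p - 1)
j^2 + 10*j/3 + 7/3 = (j + 1)*(j + 7/3)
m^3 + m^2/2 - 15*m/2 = m*(m - 5/2)*(m + 3)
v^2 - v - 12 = (v - 4)*(v + 3)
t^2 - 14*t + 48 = (t - 8)*(t - 6)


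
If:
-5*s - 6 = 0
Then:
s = -6/5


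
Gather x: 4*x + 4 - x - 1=3*x + 3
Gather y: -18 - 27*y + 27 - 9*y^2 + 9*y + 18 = -9*y^2 - 18*y + 27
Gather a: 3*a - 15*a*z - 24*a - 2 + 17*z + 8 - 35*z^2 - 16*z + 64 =a*(-15*z - 21) - 35*z^2 + z + 70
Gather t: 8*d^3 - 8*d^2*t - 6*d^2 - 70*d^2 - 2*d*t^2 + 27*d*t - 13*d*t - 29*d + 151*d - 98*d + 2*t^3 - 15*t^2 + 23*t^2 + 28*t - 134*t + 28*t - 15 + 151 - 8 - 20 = 8*d^3 - 76*d^2 + 24*d + 2*t^3 + t^2*(8 - 2*d) + t*(-8*d^2 + 14*d - 78) + 108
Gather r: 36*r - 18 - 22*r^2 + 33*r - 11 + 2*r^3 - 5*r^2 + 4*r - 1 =2*r^3 - 27*r^2 + 73*r - 30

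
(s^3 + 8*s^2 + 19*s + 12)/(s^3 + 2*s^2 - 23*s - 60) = (s + 1)/(s - 5)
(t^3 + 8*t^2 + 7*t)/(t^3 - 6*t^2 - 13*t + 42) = t*(t^2 + 8*t + 7)/(t^3 - 6*t^2 - 13*t + 42)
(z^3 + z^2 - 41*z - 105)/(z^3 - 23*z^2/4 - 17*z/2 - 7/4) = 4*(z^2 + 8*z + 15)/(4*z^2 + 5*z + 1)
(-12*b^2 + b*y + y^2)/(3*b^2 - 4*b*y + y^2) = (4*b + y)/(-b + y)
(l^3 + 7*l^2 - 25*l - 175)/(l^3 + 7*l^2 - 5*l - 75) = (l^2 + 2*l - 35)/(l^2 + 2*l - 15)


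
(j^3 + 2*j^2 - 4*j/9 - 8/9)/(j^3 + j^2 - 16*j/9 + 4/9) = (3*j + 2)/(3*j - 1)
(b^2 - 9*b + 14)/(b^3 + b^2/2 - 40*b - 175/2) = 2*(b - 2)/(2*b^2 + 15*b + 25)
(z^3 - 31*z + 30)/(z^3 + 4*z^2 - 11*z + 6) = (z - 5)/(z - 1)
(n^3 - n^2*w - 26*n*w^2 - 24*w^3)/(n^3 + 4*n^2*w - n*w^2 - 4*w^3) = (-n + 6*w)/(-n + w)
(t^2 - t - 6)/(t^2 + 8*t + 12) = (t - 3)/(t + 6)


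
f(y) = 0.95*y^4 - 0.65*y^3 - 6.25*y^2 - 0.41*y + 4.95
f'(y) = 3.8*y^3 - 1.95*y^2 - 12.5*y - 0.41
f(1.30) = -4.86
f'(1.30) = -11.61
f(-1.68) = -1.35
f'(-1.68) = -2.93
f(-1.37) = -1.20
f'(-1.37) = 3.28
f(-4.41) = 300.27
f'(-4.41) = -309.12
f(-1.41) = -1.32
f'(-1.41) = 2.69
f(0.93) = -0.65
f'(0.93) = -10.66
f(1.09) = -2.42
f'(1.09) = -11.43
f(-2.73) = 25.48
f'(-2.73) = -58.13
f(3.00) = 6.87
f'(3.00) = 47.14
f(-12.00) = 19932.27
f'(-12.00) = -6697.61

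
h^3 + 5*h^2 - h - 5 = (h - 1)*(h + 1)*(h + 5)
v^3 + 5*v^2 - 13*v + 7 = (v - 1)^2*(v + 7)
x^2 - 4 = (x - 2)*(x + 2)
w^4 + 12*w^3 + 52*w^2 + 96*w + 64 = (w + 2)^2*(w + 4)^2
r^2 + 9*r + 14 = (r + 2)*(r + 7)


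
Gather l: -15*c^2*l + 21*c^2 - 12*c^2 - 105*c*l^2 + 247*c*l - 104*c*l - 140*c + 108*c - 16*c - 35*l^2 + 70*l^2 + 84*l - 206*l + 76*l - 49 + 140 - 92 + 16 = 9*c^2 - 48*c + l^2*(35 - 105*c) + l*(-15*c^2 + 143*c - 46) + 15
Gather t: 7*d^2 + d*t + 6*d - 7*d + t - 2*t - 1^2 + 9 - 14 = 7*d^2 - d + t*(d - 1) - 6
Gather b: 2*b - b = b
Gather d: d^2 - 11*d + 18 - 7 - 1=d^2 - 11*d + 10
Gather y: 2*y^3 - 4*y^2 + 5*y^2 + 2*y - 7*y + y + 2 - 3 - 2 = 2*y^3 + y^2 - 4*y - 3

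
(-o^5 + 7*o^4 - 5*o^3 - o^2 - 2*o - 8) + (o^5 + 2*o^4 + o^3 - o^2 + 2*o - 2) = 9*o^4 - 4*o^3 - 2*o^2 - 10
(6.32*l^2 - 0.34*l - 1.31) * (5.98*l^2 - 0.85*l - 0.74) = 37.7936*l^4 - 7.4052*l^3 - 12.2216*l^2 + 1.3651*l + 0.9694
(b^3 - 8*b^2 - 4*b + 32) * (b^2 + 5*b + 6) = b^5 - 3*b^4 - 38*b^3 - 36*b^2 + 136*b + 192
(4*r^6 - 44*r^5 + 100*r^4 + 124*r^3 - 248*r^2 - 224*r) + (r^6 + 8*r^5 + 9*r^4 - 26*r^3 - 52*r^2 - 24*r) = 5*r^6 - 36*r^5 + 109*r^4 + 98*r^3 - 300*r^2 - 248*r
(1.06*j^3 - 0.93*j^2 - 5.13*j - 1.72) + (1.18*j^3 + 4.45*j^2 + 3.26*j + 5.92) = 2.24*j^3 + 3.52*j^2 - 1.87*j + 4.2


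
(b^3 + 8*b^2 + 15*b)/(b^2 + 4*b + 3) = b*(b + 5)/(b + 1)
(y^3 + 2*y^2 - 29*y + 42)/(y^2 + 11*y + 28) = (y^2 - 5*y + 6)/(y + 4)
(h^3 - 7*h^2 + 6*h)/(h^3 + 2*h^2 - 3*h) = (h - 6)/(h + 3)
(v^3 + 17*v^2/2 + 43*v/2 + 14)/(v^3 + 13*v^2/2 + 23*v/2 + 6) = (2*v + 7)/(2*v + 3)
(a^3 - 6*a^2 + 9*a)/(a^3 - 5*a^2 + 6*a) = (a - 3)/(a - 2)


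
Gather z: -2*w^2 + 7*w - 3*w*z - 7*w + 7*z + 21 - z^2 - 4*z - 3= -2*w^2 - z^2 + z*(3 - 3*w) + 18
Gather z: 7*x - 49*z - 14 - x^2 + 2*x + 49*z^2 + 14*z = -x^2 + 9*x + 49*z^2 - 35*z - 14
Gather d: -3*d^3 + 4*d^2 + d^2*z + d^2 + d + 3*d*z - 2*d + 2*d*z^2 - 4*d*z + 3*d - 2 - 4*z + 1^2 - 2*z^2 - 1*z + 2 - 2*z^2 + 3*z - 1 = -3*d^3 + d^2*(z + 5) + d*(2*z^2 - z + 2) - 4*z^2 - 2*z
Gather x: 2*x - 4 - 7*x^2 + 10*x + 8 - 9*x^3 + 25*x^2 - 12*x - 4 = -9*x^3 + 18*x^2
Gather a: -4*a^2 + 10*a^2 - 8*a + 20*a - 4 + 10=6*a^2 + 12*a + 6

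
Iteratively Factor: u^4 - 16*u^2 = (u + 4)*(u^3 - 4*u^2) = u*(u + 4)*(u^2 - 4*u) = u*(u - 4)*(u + 4)*(u)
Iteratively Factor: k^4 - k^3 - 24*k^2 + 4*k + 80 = (k - 5)*(k^3 + 4*k^2 - 4*k - 16) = (k - 5)*(k + 2)*(k^2 + 2*k - 8) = (k - 5)*(k - 2)*(k + 2)*(k + 4)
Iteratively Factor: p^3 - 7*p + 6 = (p - 2)*(p^2 + 2*p - 3) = (p - 2)*(p + 3)*(p - 1)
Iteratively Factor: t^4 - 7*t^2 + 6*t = (t + 3)*(t^3 - 3*t^2 + 2*t) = (t - 2)*(t + 3)*(t^2 - t) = (t - 2)*(t - 1)*(t + 3)*(t)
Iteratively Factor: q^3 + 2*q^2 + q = (q)*(q^2 + 2*q + 1) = q*(q + 1)*(q + 1)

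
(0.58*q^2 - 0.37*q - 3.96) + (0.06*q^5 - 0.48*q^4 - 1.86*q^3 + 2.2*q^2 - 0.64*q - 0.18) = 0.06*q^5 - 0.48*q^4 - 1.86*q^3 + 2.78*q^2 - 1.01*q - 4.14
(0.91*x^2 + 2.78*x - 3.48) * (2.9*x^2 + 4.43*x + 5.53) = 2.639*x^4 + 12.0933*x^3 + 7.2557*x^2 - 0.0429999999999993*x - 19.2444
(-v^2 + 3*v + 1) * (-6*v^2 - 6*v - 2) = 6*v^4 - 12*v^3 - 22*v^2 - 12*v - 2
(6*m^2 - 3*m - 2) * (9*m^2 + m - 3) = 54*m^4 - 21*m^3 - 39*m^2 + 7*m + 6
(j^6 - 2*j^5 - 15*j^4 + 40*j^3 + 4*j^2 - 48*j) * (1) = j^6 - 2*j^5 - 15*j^4 + 40*j^3 + 4*j^2 - 48*j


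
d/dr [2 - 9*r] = -9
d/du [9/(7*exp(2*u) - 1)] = -126*exp(2*u)/(7*exp(2*u) - 1)^2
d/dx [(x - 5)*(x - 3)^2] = (x - 3)*(3*x - 13)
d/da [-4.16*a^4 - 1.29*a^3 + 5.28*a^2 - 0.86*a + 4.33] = -16.64*a^3 - 3.87*a^2 + 10.56*a - 0.86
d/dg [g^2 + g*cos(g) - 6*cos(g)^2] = -g*sin(g) + 2*g + 6*sin(2*g) + cos(g)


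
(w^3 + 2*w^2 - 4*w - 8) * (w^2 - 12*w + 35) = w^5 - 10*w^4 + 7*w^3 + 110*w^2 - 44*w - 280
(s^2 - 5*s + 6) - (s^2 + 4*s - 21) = 27 - 9*s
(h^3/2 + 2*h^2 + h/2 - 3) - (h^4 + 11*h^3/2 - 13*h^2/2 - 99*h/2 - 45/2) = -h^4 - 5*h^3 + 17*h^2/2 + 50*h + 39/2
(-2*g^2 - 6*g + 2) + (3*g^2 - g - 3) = g^2 - 7*g - 1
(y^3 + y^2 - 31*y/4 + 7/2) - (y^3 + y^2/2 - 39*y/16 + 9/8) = y^2/2 - 85*y/16 + 19/8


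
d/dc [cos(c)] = -sin(c)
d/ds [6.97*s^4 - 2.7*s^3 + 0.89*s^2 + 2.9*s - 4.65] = 27.88*s^3 - 8.1*s^2 + 1.78*s + 2.9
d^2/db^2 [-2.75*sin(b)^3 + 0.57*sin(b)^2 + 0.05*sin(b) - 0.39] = 2.0125*sin(b) - 6.1875*sin(3*b) + 1.14*cos(2*b)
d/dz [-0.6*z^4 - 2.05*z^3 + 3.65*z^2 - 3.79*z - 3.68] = -2.4*z^3 - 6.15*z^2 + 7.3*z - 3.79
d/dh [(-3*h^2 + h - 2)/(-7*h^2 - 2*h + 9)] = (13*h^2 - 82*h + 5)/(49*h^4 + 28*h^3 - 122*h^2 - 36*h + 81)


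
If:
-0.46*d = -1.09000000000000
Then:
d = 2.37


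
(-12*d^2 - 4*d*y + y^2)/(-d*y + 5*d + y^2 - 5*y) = (12*d^2 + 4*d*y - y^2)/(d*y - 5*d - y^2 + 5*y)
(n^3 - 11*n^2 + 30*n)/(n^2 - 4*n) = (n^2 - 11*n + 30)/(n - 4)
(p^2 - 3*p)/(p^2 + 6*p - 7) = p*(p - 3)/(p^2 + 6*p - 7)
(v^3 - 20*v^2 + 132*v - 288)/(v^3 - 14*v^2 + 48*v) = (v - 6)/v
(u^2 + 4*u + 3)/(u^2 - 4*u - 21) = (u + 1)/(u - 7)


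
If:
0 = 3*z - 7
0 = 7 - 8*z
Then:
No Solution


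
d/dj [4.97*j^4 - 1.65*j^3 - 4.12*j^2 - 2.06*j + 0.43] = 19.88*j^3 - 4.95*j^2 - 8.24*j - 2.06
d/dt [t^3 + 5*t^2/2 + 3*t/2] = 3*t^2 + 5*t + 3/2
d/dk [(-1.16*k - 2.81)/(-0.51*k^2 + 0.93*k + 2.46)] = (0.5916*k^2 - 1.0788*k - (1.02*k - 0.93)*(1.16*k + 2.81) - 2.8536)/(-0.51*k^2 + 0.93*k + 2.46)^2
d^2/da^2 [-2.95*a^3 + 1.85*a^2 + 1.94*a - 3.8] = 3.7 - 17.7*a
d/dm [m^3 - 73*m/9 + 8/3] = 3*m^2 - 73/9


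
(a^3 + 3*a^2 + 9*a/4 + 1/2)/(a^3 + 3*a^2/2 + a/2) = (a^2 + 5*a/2 + 1)/(a*(a + 1))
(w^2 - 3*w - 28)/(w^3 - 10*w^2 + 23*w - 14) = (w + 4)/(w^2 - 3*w + 2)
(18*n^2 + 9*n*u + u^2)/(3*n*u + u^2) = (6*n + u)/u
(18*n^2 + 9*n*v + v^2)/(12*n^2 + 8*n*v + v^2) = (3*n + v)/(2*n + v)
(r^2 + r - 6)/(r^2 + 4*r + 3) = (r - 2)/(r + 1)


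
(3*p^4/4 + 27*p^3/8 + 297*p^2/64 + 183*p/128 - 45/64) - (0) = 3*p^4/4 + 27*p^3/8 + 297*p^2/64 + 183*p/128 - 45/64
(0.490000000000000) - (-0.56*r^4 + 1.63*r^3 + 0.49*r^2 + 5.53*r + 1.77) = 0.56*r^4 - 1.63*r^3 - 0.49*r^2 - 5.53*r - 1.28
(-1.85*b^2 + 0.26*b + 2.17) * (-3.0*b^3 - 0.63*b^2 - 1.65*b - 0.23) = 5.55*b^5 + 0.3855*b^4 - 3.6213*b^3 - 1.3706*b^2 - 3.6403*b - 0.4991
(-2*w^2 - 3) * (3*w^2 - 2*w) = -6*w^4 + 4*w^3 - 9*w^2 + 6*w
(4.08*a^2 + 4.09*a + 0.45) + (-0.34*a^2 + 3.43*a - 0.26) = 3.74*a^2 + 7.52*a + 0.19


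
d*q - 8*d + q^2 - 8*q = (d + q)*(q - 8)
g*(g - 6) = g^2 - 6*g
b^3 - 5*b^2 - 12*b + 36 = (b - 6)*(b - 2)*(b + 3)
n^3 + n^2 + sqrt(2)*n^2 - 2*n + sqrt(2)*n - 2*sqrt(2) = (n - 1)*(n + 2)*(n + sqrt(2))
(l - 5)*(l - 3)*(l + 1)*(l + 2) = l^4 - 5*l^3 - 7*l^2 + 29*l + 30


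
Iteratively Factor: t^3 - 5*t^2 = (t)*(t^2 - 5*t) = t*(t - 5)*(t)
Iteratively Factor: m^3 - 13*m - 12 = (m - 4)*(m^2 + 4*m + 3) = (m - 4)*(m + 3)*(m + 1)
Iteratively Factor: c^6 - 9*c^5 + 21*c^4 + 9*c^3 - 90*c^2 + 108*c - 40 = (c - 1)*(c^5 - 8*c^4 + 13*c^3 + 22*c^2 - 68*c + 40) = (c - 2)*(c - 1)*(c^4 - 6*c^3 + c^2 + 24*c - 20) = (c - 5)*(c - 2)*(c - 1)*(c^3 - c^2 - 4*c + 4) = (c - 5)*(c - 2)^2*(c - 1)*(c^2 + c - 2) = (c - 5)*(c - 2)^2*(c - 1)*(c + 2)*(c - 1)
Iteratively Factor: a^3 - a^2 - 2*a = (a - 2)*(a^2 + a) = a*(a - 2)*(a + 1)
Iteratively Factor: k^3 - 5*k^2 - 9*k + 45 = (k - 5)*(k^2 - 9) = (k - 5)*(k - 3)*(k + 3)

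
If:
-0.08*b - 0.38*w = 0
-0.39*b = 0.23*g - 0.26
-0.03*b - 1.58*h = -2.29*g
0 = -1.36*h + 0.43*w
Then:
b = 0.68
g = -0.02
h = -0.05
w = -0.14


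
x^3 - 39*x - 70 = (x - 7)*(x + 2)*(x + 5)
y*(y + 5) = y^2 + 5*y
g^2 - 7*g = g*(g - 7)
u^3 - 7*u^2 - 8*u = u*(u - 8)*(u + 1)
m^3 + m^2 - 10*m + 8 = (m - 2)*(m - 1)*(m + 4)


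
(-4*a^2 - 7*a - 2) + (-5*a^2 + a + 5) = -9*a^2 - 6*a + 3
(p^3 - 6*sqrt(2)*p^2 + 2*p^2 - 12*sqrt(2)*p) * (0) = 0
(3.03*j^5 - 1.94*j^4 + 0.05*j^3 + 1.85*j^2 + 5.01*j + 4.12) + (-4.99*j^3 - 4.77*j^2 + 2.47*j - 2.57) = 3.03*j^5 - 1.94*j^4 - 4.94*j^3 - 2.92*j^2 + 7.48*j + 1.55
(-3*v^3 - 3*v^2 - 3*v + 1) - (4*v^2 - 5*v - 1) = -3*v^3 - 7*v^2 + 2*v + 2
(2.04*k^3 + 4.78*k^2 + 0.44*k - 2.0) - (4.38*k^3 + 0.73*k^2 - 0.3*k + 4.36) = -2.34*k^3 + 4.05*k^2 + 0.74*k - 6.36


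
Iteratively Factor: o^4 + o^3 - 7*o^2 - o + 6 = (o - 2)*(o^3 + 3*o^2 - o - 3) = (o - 2)*(o + 1)*(o^2 + 2*o - 3) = (o - 2)*(o + 1)*(o + 3)*(o - 1)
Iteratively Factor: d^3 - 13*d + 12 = (d + 4)*(d^2 - 4*d + 3) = (d - 1)*(d + 4)*(d - 3)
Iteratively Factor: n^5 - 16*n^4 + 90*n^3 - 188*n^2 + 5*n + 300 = (n - 4)*(n^4 - 12*n^3 + 42*n^2 - 20*n - 75) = (n - 5)*(n - 4)*(n^3 - 7*n^2 + 7*n + 15) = (n - 5)*(n - 4)*(n + 1)*(n^2 - 8*n + 15) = (n - 5)*(n - 4)*(n - 3)*(n + 1)*(n - 5)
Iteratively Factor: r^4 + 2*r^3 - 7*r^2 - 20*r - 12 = (r + 2)*(r^3 - 7*r - 6) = (r - 3)*(r + 2)*(r^2 + 3*r + 2) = (r - 3)*(r + 1)*(r + 2)*(r + 2)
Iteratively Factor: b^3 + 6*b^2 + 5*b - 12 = (b + 4)*(b^2 + 2*b - 3) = (b - 1)*(b + 4)*(b + 3)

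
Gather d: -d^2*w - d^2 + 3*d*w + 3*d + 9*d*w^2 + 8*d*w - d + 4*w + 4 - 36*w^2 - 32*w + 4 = d^2*(-w - 1) + d*(9*w^2 + 11*w + 2) - 36*w^2 - 28*w + 8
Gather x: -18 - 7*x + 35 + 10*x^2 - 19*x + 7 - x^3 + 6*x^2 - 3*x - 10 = -x^3 + 16*x^2 - 29*x + 14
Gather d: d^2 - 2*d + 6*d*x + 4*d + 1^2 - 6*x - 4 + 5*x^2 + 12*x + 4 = d^2 + d*(6*x + 2) + 5*x^2 + 6*x + 1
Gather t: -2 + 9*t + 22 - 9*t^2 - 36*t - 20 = -9*t^2 - 27*t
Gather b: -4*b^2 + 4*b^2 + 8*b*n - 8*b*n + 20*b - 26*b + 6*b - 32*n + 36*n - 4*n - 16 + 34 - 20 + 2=0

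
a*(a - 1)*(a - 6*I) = a^3 - a^2 - 6*I*a^2 + 6*I*a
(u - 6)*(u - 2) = u^2 - 8*u + 12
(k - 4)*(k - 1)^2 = k^3 - 6*k^2 + 9*k - 4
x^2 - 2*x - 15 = (x - 5)*(x + 3)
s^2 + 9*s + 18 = (s + 3)*(s + 6)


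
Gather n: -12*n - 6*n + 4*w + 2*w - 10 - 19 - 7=-18*n + 6*w - 36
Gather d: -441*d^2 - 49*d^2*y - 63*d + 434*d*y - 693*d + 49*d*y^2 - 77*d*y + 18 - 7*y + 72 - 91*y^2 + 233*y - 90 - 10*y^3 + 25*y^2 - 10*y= d^2*(-49*y - 441) + d*(49*y^2 + 357*y - 756) - 10*y^3 - 66*y^2 + 216*y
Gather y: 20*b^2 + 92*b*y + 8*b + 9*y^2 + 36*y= 20*b^2 + 8*b + 9*y^2 + y*(92*b + 36)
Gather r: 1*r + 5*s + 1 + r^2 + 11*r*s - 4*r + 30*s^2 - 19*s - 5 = r^2 + r*(11*s - 3) + 30*s^2 - 14*s - 4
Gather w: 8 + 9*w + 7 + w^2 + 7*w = w^2 + 16*w + 15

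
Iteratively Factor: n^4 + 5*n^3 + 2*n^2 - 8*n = (n + 4)*(n^3 + n^2 - 2*n) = (n + 2)*(n + 4)*(n^2 - n) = n*(n + 2)*(n + 4)*(n - 1)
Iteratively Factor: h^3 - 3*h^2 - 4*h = (h - 4)*(h^2 + h) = (h - 4)*(h + 1)*(h)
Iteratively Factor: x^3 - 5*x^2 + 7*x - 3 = (x - 1)*(x^2 - 4*x + 3) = (x - 1)^2*(x - 3)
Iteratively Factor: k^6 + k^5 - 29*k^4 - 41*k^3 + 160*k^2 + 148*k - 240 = (k - 1)*(k^5 + 2*k^4 - 27*k^3 - 68*k^2 + 92*k + 240) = (k - 5)*(k - 1)*(k^4 + 7*k^3 + 8*k^2 - 28*k - 48) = (k - 5)*(k - 1)*(k + 3)*(k^3 + 4*k^2 - 4*k - 16) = (k - 5)*(k - 1)*(k + 2)*(k + 3)*(k^2 + 2*k - 8) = (k - 5)*(k - 2)*(k - 1)*(k + 2)*(k + 3)*(k + 4)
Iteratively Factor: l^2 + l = (l + 1)*(l)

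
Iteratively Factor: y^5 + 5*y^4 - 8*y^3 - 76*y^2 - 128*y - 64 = (y + 4)*(y^4 + y^3 - 12*y^2 - 28*y - 16) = (y + 2)*(y + 4)*(y^3 - y^2 - 10*y - 8) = (y - 4)*(y + 2)*(y + 4)*(y^2 + 3*y + 2) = (y - 4)*(y + 2)^2*(y + 4)*(y + 1)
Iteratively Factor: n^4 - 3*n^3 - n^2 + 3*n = (n)*(n^3 - 3*n^2 - n + 3) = n*(n - 3)*(n^2 - 1) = n*(n - 3)*(n - 1)*(n + 1)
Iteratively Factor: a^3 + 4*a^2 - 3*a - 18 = (a + 3)*(a^2 + a - 6) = (a - 2)*(a + 3)*(a + 3)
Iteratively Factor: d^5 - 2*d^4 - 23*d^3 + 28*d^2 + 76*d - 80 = (d - 1)*(d^4 - d^3 - 24*d^2 + 4*d + 80) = (d - 1)*(d + 4)*(d^3 - 5*d^2 - 4*d + 20) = (d - 2)*(d - 1)*(d + 4)*(d^2 - 3*d - 10) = (d - 2)*(d - 1)*(d + 2)*(d + 4)*(d - 5)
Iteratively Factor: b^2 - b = (b - 1)*(b)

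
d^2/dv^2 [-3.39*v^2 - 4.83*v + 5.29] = -6.78000000000000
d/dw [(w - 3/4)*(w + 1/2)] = 2*w - 1/4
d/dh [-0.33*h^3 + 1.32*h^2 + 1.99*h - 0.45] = -0.99*h^2 + 2.64*h + 1.99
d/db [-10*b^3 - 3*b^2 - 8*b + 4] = -30*b^2 - 6*b - 8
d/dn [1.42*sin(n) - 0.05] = 1.42*cos(n)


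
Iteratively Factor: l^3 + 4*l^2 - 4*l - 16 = (l - 2)*(l^2 + 6*l + 8) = (l - 2)*(l + 4)*(l + 2)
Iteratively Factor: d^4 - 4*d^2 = (d - 2)*(d^3 + 2*d^2) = d*(d - 2)*(d^2 + 2*d) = d^2*(d - 2)*(d + 2)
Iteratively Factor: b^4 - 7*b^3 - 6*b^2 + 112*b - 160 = (b - 4)*(b^3 - 3*b^2 - 18*b + 40) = (b - 5)*(b - 4)*(b^2 + 2*b - 8) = (b - 5)*(b - 4)*(b + 4)*(b - 2)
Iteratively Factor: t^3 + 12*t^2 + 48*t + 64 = (t + 4)*(t^2 + 8*t + 16) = (t + 4)^2*(t + 4)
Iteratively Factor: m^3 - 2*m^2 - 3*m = (m - 3)*(m^2 + m) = m*(m - 3)*(m + 1)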